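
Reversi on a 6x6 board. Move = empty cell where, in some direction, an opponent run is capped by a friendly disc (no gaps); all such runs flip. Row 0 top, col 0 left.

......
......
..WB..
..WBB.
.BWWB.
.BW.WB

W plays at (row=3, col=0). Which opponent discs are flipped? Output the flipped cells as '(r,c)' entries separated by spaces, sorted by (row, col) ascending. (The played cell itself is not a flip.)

Dir NW: edge -> no flip
Dir N: first cell '.' (not opp) -> no flip
Dir NE: first cell '.' (not opp) -> no flip
Dir W: edge -> no flip
Dir E: first cell '.' (not opp) -> no flip
Dir SW: edge -> no flip
Dir S: first cell '.' (not opp) -> no flip
Dir SE: opp run (4,1) capped by W -> flip

Answer: (4,1)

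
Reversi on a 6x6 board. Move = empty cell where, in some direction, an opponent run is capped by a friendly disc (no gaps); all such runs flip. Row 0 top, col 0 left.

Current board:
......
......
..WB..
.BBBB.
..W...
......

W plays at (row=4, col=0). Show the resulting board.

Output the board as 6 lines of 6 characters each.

Place W at (4,0); scan 8 dirs for brackets.
Dir NW: edge -> no flip
Dir N: first cell '.' (not opp) -> no flip
Dir NE: opp run (3,1) capped by W -> flip
Dir W: edge -> no flip
Dir E: first cell '.' (not opp) -> no flip
Dir SW: edge -> no flip
Dir S: first cell '.' (not opp) -> no flip
Dir SE: first cell '.' (not opp) -> no flip
All flips: (3,1)

Answer: ......
......
..WB..
.WBBB.
W.W...
......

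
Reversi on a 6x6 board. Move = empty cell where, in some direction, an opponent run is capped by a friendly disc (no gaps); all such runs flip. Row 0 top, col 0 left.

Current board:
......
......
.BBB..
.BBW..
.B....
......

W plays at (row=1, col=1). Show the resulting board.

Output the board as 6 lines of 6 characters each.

Answer: ......
.W....
.BWB..
.BBW..
.B....
......

Derivation:
Place W at (1,1); scan 8 dirs for brackets.
Dir NW: first cell '.' (not opp) -> no flip
Dir N: first cell '.' (not opp) -> no flip
Dir NE: first cell '.' (not opp) -> no flip
Dir W: first cell '.' (not opp) -> no flip
Dir E: first cell '.' (not opp) -> no flip
Dir SW: first cell '.' (not opp) -> no flip
Dir S: opp run (2,1) (3,1) (4,1), next='.' -> no flip
Dir SE: opp run (2,2) capped by W -> flip
All flips: (2,2)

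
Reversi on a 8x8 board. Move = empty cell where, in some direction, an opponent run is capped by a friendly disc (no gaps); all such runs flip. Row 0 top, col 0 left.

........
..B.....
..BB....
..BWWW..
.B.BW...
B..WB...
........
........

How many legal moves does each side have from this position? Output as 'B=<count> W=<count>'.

-- B to move --
(2,4): flips 2 -> legal
(2,5): flips 1 -> legal
(2,6): no bracket -> illegal
(3,6): flips 3 -> legal
(4,2): no bracket -> illegal
(4,5): flips 2 -> legal
(4,6): no bracket -> illegal
(5,2): flips 1 -> legal
(5,5): flips 2 -> legal
(6,2): no bracket -> illegal
(6,3): flips 1 -> legal
(6,4): no bracket -> illegal
B mobility = 7
-- W to move --
(0,1): flips 2 -> legal
(0,2): no bracket -> illegal
(0,3): no bracket -> illegal
(1,1): flips 1 -> legal
(1,3): flips 1 -> legal
(1,4): no bracket -> illegal
(2,1): no bracket -> illegal
(2,4): no bracket -> illegal
(3,0): no bracket -> illegal
(3,1): flips 1 -> legal
(4,0): no bracket -> illegal
(4,2): flips 1 -> legal
(4,5): no bracket -> illegal
(5,1): no bracket -> illegal
(5,2): flips 1 -> legal
(5,5): flips 1 -> legal
(6,0): no bracket -> illegal
(6,1): no bracket -> illegal
(6,3): no bracket -> illegal
(6,4): flips 1 -> legal
(6,5): no bracket -> illegal
W mobility = 8

Answer: B=7 W=8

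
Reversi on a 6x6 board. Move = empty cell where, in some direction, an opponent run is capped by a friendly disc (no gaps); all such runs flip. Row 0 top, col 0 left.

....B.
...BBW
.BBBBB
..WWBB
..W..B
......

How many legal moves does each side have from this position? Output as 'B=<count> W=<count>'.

-- B to move --
(0,5): flips 1 -> legal
(3,1): flips 2 -> legal
(4,1): flips 1 -> legal
(4,3): flips 2 -> legal
(4,4): flips 1 -> legal
(5,1): flips 2 -> legal
(5,2): flips 2 -> legal
(5,3): no bracket -> illegal
B mobility = 7
-- W to move --
(0,2): no bracket -> illegal
(0,3): flips 2 -> legal
(0,5): flips 2 -> legal
(1,0): flips 1 -> legal
(1,1): flips 1 -> legal
(1,2): flips 3 -> legal
(2,0): no bracket -> illegal
(3,0): no bracket -> illegal
(3,1): no bracket -> illegal
(4,3): no bracket -> illegal
(4,4): no bracket -> illegal
(5,4): no bracket -> illegal
(5,5): flips 3 -> legal
W mobility = 6

Answer: B=7 W=6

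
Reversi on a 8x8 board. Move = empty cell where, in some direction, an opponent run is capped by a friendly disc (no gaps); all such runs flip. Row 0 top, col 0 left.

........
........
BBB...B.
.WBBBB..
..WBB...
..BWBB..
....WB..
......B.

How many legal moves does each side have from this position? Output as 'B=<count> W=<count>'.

Answer: B=9 W=13

Derivation:
-- B to move --
(3,0): flips 1 -> legal
(4,0): flips 1 -> legal
(4,1): flips 2 -> legal
(5,1): flips 1 -> legal
(6,2): flips 1 -> legal
(6,3): flips 2 -> legal
(7,3): flips 1 -> legal
(7,4): flips 1 -> legal
(7,5): flips 4 -> legal
B mobility = 9
-- W to move --
(1,0): no bracket -> illegal
(1,1): flips 1 -> legal
(1,2): flips 2 -> legal
(1,3): flips 1 -> legal
(1,5): no bracket -> illegal
(1,6): no bracket -> illegal
(1,7): flips 3 -> legal
(2,3): flips 2 -> legal
(2,4): flips 4 -> legal
(2,5): no bracket -> illegal
(2,7): no bracket -> illegal
(3,0): no bracket -> illegal
(3,6): flips 4 -> legal
(3,7): no bracket -> illegal
(4,1): no bracket -> illegal
(4,5): flips 2 -> legal
(4,6): flips 1 -> legal
(5,1): flips 1 -> legal
(5,6): flips 2 -> legal
(6,1): no bracket -> illegal
(6,2): flips 1 -> legal
(6,3): no bracket -> illegal
(6,6): flips 1 -> legal
(6,7): no bracket -> illegal
(7,4): no bracket -> illegal
(7,5): no bracket -> illegal
(7,7): no bracket -> illegal
W mobility = 13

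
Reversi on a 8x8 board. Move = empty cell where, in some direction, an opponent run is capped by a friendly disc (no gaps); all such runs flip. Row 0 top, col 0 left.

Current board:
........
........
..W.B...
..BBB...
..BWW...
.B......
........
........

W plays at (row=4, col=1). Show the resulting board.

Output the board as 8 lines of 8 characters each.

Answer: ........
........
..W.B...
..BBB...
.WWWW...
.B......
........
........

Derivation:
Place W at (4,1); scan 8 dirs for brackets.
Dir NW: first cell '.' (not opp) -> no flip
Dir N: first cell '.' (not opp) -> no flip
Dir NE: opp run (3,2), next='.' -> no flip
Dir W: first cell '.' (not opp) -> no flip
Dir E: opp run (4,2) capped by W -> flip
Dir SW: first cell '.' (not opp) -> no flip
Dir S: opp run (5,1), next='.' -> no flip
Dir SE: first cell '.' (not opp) -> no flip
All flips: (4,2)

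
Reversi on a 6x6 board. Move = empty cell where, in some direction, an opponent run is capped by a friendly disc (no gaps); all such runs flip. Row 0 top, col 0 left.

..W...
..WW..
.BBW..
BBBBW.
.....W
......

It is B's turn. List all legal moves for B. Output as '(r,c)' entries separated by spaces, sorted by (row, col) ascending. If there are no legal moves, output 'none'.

(0,1): no bracket -> illegal
(0,3): flips 3 -> legal
(0,4): flips 1 -> legal
(1,1): no bracket -> illegal
(1,4): flips 1 -> legal
(2,4): flips 1 -> legal
(2,5): no bracket -> illegal
(3,5): flips 1 -> legal
(4,3): no bracket -> illegal
(4,4): no bracket -> illegal
(5,4): no bracket -> illegal
(5,5): no bracket -> illegal

Answer: (0,3) (0,4) (1,4) (2,4) (3,5)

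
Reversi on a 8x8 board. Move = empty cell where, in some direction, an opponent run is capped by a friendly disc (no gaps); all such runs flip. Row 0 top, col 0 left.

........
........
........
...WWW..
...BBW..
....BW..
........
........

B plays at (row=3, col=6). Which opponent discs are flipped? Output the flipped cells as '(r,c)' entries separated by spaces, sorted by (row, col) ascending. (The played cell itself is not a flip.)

Answer: (4,5)

Derivation:
Dir NW: first cell '.' (not opp) -> no flip
Dir N: first cell '.' (not opp) -> no flip
Dir NE: first cell '.' (not opp) -> no flip
Dir W: opp run (3,5) (3,4) (3,3), next='.' -> no flip
Dir E: first cell '.' (not opp) -> no flip
Dir SW: opp run (4,5) capped by B -> flip
Dir S: first cell '.' (not opp) -> no flip
Dir SE: first cell '.' (not opp) -> no flip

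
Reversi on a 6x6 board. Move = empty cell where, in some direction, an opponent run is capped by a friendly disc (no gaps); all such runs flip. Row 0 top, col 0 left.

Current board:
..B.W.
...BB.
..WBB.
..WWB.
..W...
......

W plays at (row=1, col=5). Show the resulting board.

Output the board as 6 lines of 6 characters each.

Place W at (1,5); scan 8 dirs for brackets.
Dir NW: first cell 'W' (not opp) -> no flip
Dir N: first cell '.' (not opp) -> no flip
Dir NE: edge -> no flip
Dir W: opp run (1,4) (1,3), next='.' -> no flip
Dir E: edge -> no flip
Dir SW: opp run (2,4) capped by W -> flip
Dir S: first cell '.' (not opp) -> no flip
Dir SE: edge -> no flip
All flips: (2,4)

Answer: ..B.W.
...BBW
..WBW.
..WWB.
..W...
......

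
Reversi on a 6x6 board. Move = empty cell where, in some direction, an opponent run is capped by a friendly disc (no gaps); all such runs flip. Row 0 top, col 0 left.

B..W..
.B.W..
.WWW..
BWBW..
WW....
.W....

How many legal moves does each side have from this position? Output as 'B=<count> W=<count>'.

-- B to move --
(0,2): no bracket -> illegal
(0,4): no bracket -> illegal
(1,0): flips 1 -> legal
(1,2): flips 2 -> legal
(1,4): flips 1 -> legal
(2,0): no bracket -> illegal
(2,4): no bracket -> illegal
(3,4): flips 1 -> legal
(4,2): no bracket -> illegal
(4,3): no bracket -> illegal
(4,4): flips 2 -> legal
(5,0): flips 2 -> legal
(5,2): flips 1 -> legal
B mobility = 7
-- W to move --
(0,1): flips 1 -> legal
(0,2): no bracket -> illegal
(1,0): no bracket -> illegal
(1,2): no bracket -> illegal
(2,0): flips 1 -> legal
(4,2): flips 1 -> legal
(4,3): flips 1 -> legal
W mobility = 4

Answer: B=7 W=4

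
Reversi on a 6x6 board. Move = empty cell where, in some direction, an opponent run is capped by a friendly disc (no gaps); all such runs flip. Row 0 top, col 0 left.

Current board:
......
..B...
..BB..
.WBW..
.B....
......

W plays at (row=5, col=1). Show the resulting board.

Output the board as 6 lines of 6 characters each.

Answer: ......
..B...
..BB..
.WBW..
.W....
.W....

Derivation:
Place W at (5,1); scan 8 dirs for brackets.
Dir NW: first cell '.' (not opp) -> no flip
Dir N: opp run (4,1) capped by W -> flip
Dir NE: first cell '.' (not opp) -> no flip
Dir W: first cell '.' (not opp) -> no flip
Dir E: first cell '.' (not opp) -> no flip
Dir SW: edge -> no flip
Dir S: edge -> no flip
Dir SE: edge -> no flip
All flips: (4,1)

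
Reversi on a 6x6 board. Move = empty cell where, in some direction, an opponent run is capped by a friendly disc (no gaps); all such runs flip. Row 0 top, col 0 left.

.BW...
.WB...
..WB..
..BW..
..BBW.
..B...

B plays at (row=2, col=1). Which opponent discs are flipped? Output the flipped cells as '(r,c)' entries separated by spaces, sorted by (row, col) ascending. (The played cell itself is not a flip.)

Dir NW: first cell '.' (not opp) -> no flip
Dir N: opp run (1,1) capped by B -> flip
Dir NE: first cell 'B' (not opp) -> no flip
Dir W: first cell '.' (not opp) -> no flip
Dir E: opp run (2,2) capped by B -> flip
Dir SW: first cell '.' (not opp) -> no flip
Dir S: first cell '.' (not opp) -> no flip
Dir SE: first cell 'B' (not opp) -> no flip

Answer: (1,1) (2,2)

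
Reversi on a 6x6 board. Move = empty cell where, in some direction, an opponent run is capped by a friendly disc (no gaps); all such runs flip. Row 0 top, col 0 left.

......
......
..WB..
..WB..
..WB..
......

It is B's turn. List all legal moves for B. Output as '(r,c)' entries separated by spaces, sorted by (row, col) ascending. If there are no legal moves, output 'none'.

Answer: (1,1) (2,1) (3,1) (4,1) (5,1)

Derivation:
(1,1): flips 1 -> legal
(1,2): no bracket -> illegal
(1,3): no bracket -> illegal
(2,1): flips 2 -> legal
(3,1): flips 1 -> legal
(4,1): flips 2 -> legal
(5,1): flips 1 -> legal
(5,2): no bracket -> illegal
(5,3): no bracket -> illegal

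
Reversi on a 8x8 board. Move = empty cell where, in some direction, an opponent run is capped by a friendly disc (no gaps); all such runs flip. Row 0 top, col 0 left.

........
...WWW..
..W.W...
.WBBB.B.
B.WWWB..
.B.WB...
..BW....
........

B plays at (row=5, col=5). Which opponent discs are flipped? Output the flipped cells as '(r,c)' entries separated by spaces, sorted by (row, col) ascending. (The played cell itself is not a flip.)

Dir NW: opp run (4,4) capped by B -> flip
Dir N: first cell 'B' (not opp) -> no flip
Dir NE: first cell '.' (not opp) -> no flip
Dir W: first cell 'B' (not opp) -> no flip
Dir E: first cell '.' (not opp) -> no flip
Dir SW: first cell '.' (not opp) -> no flip
Dir S: first cell '.' (not opp) -> no flip
Dir SE: first cell '.' (not opp) -> no flip

Answer: (4,4)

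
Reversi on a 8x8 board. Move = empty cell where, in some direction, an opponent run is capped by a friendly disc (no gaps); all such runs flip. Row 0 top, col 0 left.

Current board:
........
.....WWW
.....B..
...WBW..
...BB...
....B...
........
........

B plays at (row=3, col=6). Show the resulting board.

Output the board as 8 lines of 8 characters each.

Answer: ........
.....WWW
.....B..
...WBBB.
...BB...
....B...
........
........

Derivation:
Place B at (3,6); scan 8 dirs for brackets.
Dir NW: first cell 'B' (not opp) -> no flip
Dir N: first cell '.' (not opp) -> no flip
Dir NE: first cell '.' (not opp) -> no flip
Dir W: opp run (3,5) capped by B -> flip
Dir E: first cell '.' (not opp) -> no flip
Dir SW: first cell '.' (not opp) -> no flip
Dir S: first cell '.' (not opp) -> no flip
Dir SE: first cell '.' (not opp) -> no flip
All flips: (3,5)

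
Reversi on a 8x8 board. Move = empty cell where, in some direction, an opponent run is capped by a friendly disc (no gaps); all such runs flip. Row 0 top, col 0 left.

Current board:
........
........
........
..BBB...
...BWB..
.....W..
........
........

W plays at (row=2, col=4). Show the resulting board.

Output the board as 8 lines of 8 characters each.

Answer: ........
........
....W...
..BBW...
...BWB..
.....W..
........
........

Derivation:
Place W at (2,4); scan 8 dirs for brackets.
Dir NW: first cell '.' (not opp) -> no flip
Dir N: first cell '.' (not opp) -> no flip
Dir NE: first cell '.' (not opp) -> no flip
Dir W: first cell '.' (not opp) -> no flip
Dir E: first cell '.' (not opp) -> no flip
Dir SW: opp run (3,3), next='.' -> no flip
Dir S: opp run (3,4) capped by W -> flip
Dir SE: first cell '.' (not opp) -> no flip
All flips: (3,4)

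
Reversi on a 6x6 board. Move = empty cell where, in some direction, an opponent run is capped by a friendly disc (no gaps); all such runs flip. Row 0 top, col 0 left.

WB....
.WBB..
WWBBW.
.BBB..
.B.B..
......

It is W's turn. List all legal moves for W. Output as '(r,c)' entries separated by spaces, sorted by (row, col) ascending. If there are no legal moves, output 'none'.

(0,2): flips 2 -> legal
(0,3): flips 1 -> legal
(0,4): no bracket -> illegal
(1,0): no bracket -> illegal
(1,4): flips 2 -> legal
(3,0): no bracket -> illegal
(3,4): no bracket -> illegal
(4,0): no bracket -> illegal
(4,2): flips 2 -> legal
(4,4): flips 2 -> legal
(5,0): no bracket -> illegal
(5,1): flips 2 -> legal
(5,2): no bracket -> illegal
(5,3): no bracket -> illegal
(5,4): flips 2 -> legal

Answer: (0,2) (0,3) (1,4) (4,2) (4,4) (5,1) (5,4)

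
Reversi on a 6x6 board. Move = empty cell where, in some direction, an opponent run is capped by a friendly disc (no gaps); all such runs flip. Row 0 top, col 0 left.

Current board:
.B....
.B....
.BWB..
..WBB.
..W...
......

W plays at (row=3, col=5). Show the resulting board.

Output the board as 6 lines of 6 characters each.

Place W at (3,5); scan 8 dirs for brackets.
Dir NW: first cell '.' (not opp) -> no flip
Dir N: first cell '.' (not opp) -> no flip
Dir NE: edge -> no flip
Dir W: opp run (3,4) (3,3) capped by W -> flip
Dir E: edge -> no flip
Dir SW: first cell '.' (not opp) -> no flip
Dir S: first cell '.' (not opp) -> no flip
Dir SE: edge -> no flip
All flips: (3,3) (3,4)

Answer: .B....
.B....
.BWB..
..WWWW
..W...
......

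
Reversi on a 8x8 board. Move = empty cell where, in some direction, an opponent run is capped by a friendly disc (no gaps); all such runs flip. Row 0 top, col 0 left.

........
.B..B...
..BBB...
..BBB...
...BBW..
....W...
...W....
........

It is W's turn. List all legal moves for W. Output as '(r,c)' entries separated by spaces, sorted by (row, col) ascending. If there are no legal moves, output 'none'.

Answer: (0,4) (1,2) (2,1) (4,2)

Derivation:
(0,0): no bracket -> illegal
(0,1): no bracket -> illegal
(0,2): no bracket -> illegal
(0,3): no bracket -> illegal
(0,4): flips 4 -> legal
(0,5): no bracket -> illegal
(1,0): no bracket -> illegal
(1,2): flips 2 -> legal
(1,3): no bracket -> illegal
(1,5): no bracket -> illegal
(2,0): no bracket -> illegal
(2,1): flips 2 -> legal
(2,5): no bracket -> illegal
(3,1): no bracket -> illegal
(3,5): no bracket -> illegal
(4,1): no bracket -> illegal
(4,2): flips 2 -> legal
(5,2): no bracket -> illegal
(5,3): no bracket -> illegal
(5,5): no bracket -> illegal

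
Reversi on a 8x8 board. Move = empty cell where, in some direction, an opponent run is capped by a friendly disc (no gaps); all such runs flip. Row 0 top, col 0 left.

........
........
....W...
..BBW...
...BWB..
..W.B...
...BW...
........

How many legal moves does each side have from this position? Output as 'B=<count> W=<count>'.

-- B to move --
(1,3): no bracket -> illegal
(1,4): flips 3 -> legal
(1,5): flips 1 -> legal
(2,3): flips 1 -> legal
(2,5): flips 1 -> legal
(3,5): flips 1 -> legal
(4,1): flips 1 -> legal
(4,2): no bracket -> illegal
(5,1): no bracket -> illegal
(5,3): no bracket -> illegal
(5,5): flips 1 -> legal
(6,1): flips 1 -> legal
(6,2): no bracket -> illegal
(6,5): flips 1 -> legal
(7,3): no bracket -> illegal
(7,4): flips 1 -> legal
(7,5): no bracket -> illegal
B mobility = 10
-- W to move --
(2,1): no bracket -> illegal
(2,2): flips 1 -> legal
(2,3): no bracket -> illegal
(3,1): flips 2 -> legal
(3,5): no bracket -> illegal
(3,6): no bracket -> illegal
(4,1): no bracket -> illegal
(4,2): flips 2 -> legal
(4,6): flips 1 -> legal
(5,3): no bracket -> illegal
(5,5): no bracket -> illegal
(5,6): flips 1 -> legal
(6,2): flips 1 -> legal
(6,5): no bracket -> illegal
(7,2): no bracket -> illegal
(7,3): no bracket -> illegal
(7,4): flips 1 -> legal
W mobility = 7

Answer: B=10 W=7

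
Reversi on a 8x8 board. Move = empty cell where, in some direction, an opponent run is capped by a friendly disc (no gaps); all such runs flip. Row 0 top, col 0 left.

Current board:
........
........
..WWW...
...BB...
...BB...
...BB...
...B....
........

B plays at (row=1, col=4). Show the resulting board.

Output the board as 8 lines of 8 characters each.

Answer: ........
....B...
..WWB...
...BB...
...BB...
...BB...
...B....
........

Derivation:
Place B at (1,4); scan 8 dirs for brackets.
Dir NW: first cell '.' (not opp) -> no flip
Dir N: first cell '.' (not opp) -> no flip
Dir NE: first cell '.' (not opp) -> no flip
Dir W: first cell '.' (not opp) -> no flip
Dir E: first cell '.' (not opp) -> no flip
Dir SW: opp run (2,3), next='.' -> no flip
Dir S: opp run (2,4) capped by B -> flip
Dir SE: first cell '.' (not opp) -> no flip
All flips: (2,4)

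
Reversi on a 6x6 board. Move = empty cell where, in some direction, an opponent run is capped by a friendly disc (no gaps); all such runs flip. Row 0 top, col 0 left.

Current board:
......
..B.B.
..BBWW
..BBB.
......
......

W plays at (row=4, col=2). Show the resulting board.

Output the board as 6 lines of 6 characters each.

Place W at (4,2); scan 8 dirs for brackets.
Dir NW: first cell '.' (not opp) -> no flip
Dir N: opp run (3,2) (2,2) (1,2), next='.' -> no flip
Dir NE: opp run (3,3) capped by W -> flip
Dir W: first cell '.' (not opp) -> no flip
Dir E: first cell '.' (not opp) -> no flip
Dir SW: first cell '.' (not opp) -> no flip
Dir S: first cell '.' (not opp) -> no flip
Dir SE: first cell '.' (not opp) -> no flip
All flips: (3,3)

Answer: ......
..B.B.
..BBWW
..BWB.
..W...
......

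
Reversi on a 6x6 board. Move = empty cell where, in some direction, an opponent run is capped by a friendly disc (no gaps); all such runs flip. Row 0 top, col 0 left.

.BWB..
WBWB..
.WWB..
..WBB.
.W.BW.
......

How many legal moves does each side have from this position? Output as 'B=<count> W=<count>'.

-- B to move --
(0,0): no bracket -> illegal
(2,0): flips 2 -> legal
(3,0): flips 2 -> legal
(3,1): flips 3 -> legal
(3,5): no bracket -> illegal
(4,0): no bracket -> illegal
(4,2): no bracket -> illegal
(4,5): flips 1 -> legal
(5,0): flips 2 -> legal
(5,1): no bracket -> illegal
(5,2): no bracket -> illegal
(5,3): no bracket -> illegal
(5,4): flips 1 -> legal
(5,5): flips 1 -> legal
B mobility = 7
-- W to move --
(0,0): flips 2 -> legal
(0,4): flips 2 -> legal
(1,4): flips 2 -> legal
(2,0): flips 1 -> legal
(2,4): flips 3 -> legal
(2,5): no bracket -> illegal
(3,5): flips 2 -> legal
(4,2): flips 1 -> legal
(4,5): flips 2 -> legal
(5,2): no bracket -> illegal
(5,3): no bracket -> illegal
(5,4): flips 1 -> legal
W mobility = 9

Answer: B=7 W=9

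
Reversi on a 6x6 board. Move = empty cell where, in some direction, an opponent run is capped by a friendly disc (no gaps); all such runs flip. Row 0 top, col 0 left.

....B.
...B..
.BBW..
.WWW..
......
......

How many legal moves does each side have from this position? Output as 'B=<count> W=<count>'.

-- B to move --
(1,2): no bracket -> illegal
(1,4): no bracket -> illegal
(2,0): no bracket -> illegal
(2,4): flips 1 -> legal
(3,0): no bracket -> illegal
(3,4): no bracket -> illegal
(4,0): flips 1 -> legal
(4,1): flips 1 -> legal
(4,2): flips 1 -> legal
(4,3): flips 3 -> legal
(4,4): flips 1 -> legal
B mobility = 6
-- W to move --
(0,2): no bracket -> illegal
(0,3): flips 1 -> legal
(0,5): no bracket -> illegal
(1,0): flips 1 -> legal
(1,1): flips 2 -> legal
(1,2): flips 1 -> legal
(1,4): no bracket -> illegal
(1,5): no bracket -> illegal
(2,0): flips 2 -> legal
(2,4): no bracket -> illegal
(3,0): no bracket -> illegal
W mobility = 5

Answer: B=6 W=5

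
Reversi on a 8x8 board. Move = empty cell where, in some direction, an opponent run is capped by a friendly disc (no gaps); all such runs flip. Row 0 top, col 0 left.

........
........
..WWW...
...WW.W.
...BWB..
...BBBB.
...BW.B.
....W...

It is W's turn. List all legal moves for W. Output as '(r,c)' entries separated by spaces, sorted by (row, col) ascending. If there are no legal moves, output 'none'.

Answer: (4,2) (4,6) (5,2) (6,2) (6,7) (7,2) (7,3) (7,7)

Derivation:
(3,2): no bracket -> illegal
(3,5): no bracket -> illegal
(4,2): flips 2 -> legal
(4,6): flips 2 -> legal
(4,7): no bracket -> illegal
(5,2): flips 2 -> legal
(5,7): no bracket -> illegal
(6,2): flips 2 -> legal
(6,5): no bracket -> illegal
(6,7): flips 2 -> legal
(7,2): flips 3 -> legal
(7,3): flips 3 -> legal
(7,5): no bracket -> illegal
(7,6): no bracket -> illegal
(7,7): flips 2 -> legal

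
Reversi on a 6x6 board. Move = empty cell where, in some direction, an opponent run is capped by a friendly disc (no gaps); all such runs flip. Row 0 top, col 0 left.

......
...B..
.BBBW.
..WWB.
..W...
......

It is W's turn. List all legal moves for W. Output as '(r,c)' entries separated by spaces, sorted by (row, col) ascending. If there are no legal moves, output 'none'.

Answer: (0,2) (0,3) (1,0) (1,1) (1,2) (1,4) (2,0) (3,5) (4,4)

Derivation:
(0,2): flips 1 -> legal
(0,3): flips 2 -> legal
(0,4): no bracket -> illegal
(1,0): flips 1 -> legal
(1,1): flips 1 -> legal
(1,2): flips 1 -> legal
(1,4): flips 1 -> legal
(2,0): flips 3 -> legal
(2,5): no bracket -> illegal
(3,0): no bracket -> illegal
(3,1): no bracket -> illegal
(3,5): flips 1 -> legal
(4,3): no bracket -> illegal
(4,4): flips 1 -> legal
(4,5): no bracket -> illegal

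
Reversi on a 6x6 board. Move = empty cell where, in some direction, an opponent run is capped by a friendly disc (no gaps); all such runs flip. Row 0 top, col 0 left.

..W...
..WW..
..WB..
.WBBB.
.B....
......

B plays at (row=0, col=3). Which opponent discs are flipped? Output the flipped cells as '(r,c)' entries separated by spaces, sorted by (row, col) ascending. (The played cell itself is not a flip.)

Answer: (1,3)

Derivation:
Dir NW: edge -> no flip
Dir N: edge -> no flip
Dir NE: edge -> no flip
Dir W: opp run (0,2), next='.' -> no flip
Dir E: first cell '.' (not opp) -> no flip
Dir SW: opp run (1,2), next='.' -> no flip
Dir S: opp run (1,3) capped by B -> flip
Dir SE: first cell '.' (not opp) -> no flip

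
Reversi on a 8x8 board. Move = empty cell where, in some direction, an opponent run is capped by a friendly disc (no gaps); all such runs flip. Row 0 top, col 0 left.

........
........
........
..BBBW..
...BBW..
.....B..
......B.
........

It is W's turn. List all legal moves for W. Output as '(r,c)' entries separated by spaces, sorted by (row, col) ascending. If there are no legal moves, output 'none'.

(2,1): no bracket -> illegal
(2,2): no bracket -> illegal
(2,3): flips 1 -> legal
(2,4): no bracket -> illegal
(2,5): no bracket -> illegal
(3,1): flips 3 -> legal
(4,1): no bracket -> illegal
(4,2): flips 2 -> legal
(4,6): no bracket -> illegal
(5,2): no bracket -> illegal
(5,3): flips 1 -> legal
(5,4): no bracket -> illegal
(5,6): no bracket -> illegal
(5,7): no bracket -> illegal
(6,4): no bracket -> illegal
(6,5): flips 1 -> legal
(6,7): no bracket -> illegal
(7,5): no bracket -> illegal
(7,6): no bracket -> illegal
(7,7): no bracket -> illegal

Answer: (2,3) (3,1) (4,2) (5,3) (6,5)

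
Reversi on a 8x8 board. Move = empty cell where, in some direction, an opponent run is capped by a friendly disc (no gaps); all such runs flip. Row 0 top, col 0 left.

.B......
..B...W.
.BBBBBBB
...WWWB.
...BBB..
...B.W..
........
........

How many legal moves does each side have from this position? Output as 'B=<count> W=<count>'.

-- B to move --
(0,5): flips 1 -> legal
(0,6): flips 1 -> legal
(0,7): flips 1 -> legal
(1,5): no bracket -> illegal
(1,7): no bracket -> illegal
(3,2): flips 3 -> legal
(4,2): flips 1 -> legal
(4,6): flips 1 -> legal
(5,4): no bracket -> illegal
(5,6): no bracket -> illegal
(6,4): no bracket -> illegal
(6,5): flips 1 -> legal
(6,6): flips 1 -> legal
B mobility = 8
-- W to move --
(0,0): no bracket -> illegal
(0,2): no bracket -> illegal
(0,3): no bracket -> illegal
(1,0): no bracket -> illegal
(1,1): flips 1 -> legal
(1,3): flips 2 -> legal
(1,4): flips 1 -> legal
(1,5): flips 2 -> legal
(1,7): flips 1 -> legal
(2,0): no bracket -> illegal
(3,0): no bracket -> illegal
(3,1): no bracket -> illegal
(3,2): no bracket -> illegal
(3,7): flips 1 -> legal
(4,2): no bracket -> illegal
(4,6): flips 2 -> legal
(4,7): no bracket -> illegal
(5,2): flips 1 -> legal
(5,4): flips 1 -> legal
(5,6): flips 1 -> legal
(6,2): flips 2 -> legal
(6,3): flips 2 -> legal
(6,4): no bracket -> illegal
W mobility = 12

Answer: B=8 W=12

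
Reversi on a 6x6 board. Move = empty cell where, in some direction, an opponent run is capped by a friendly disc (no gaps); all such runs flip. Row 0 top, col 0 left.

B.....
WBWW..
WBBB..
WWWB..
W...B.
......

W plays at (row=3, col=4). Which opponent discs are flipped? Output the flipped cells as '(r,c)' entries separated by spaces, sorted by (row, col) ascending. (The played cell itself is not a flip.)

Answer: (2,3) (3,3)

Derivation:
Dir NW: opp run (2,3) capped by W -> flip
Dir N: first cell '.' (not opp) -> no flip
Dir NE: first cell '.' (not opp) -> no flip
Dir W: opp run (3,3) capped by W -> flip
Dir E: first cell '.' (not opp) -> no flip
Dir SW: first cell '.' (not opp) -> no flip
Dir S: opp run (4,4), next='.' -> no flip
Dir SE: first cell '.' (not opp) -> no flip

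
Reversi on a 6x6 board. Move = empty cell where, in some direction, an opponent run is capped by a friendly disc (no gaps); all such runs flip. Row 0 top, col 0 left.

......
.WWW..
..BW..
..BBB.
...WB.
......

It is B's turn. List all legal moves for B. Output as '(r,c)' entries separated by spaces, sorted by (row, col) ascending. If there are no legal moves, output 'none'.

(0,0): flips 1 -> legal
(0,1): flips 2 -> legal
(0,2): flips 1 -> legal
(0,3): flips 2 -> legal
(0,4): flips 1 -> legal
(1,0): no bracket -> illegal
(1,4): flips 1 -> legal
(2,0): no bracket -> illegal
(2,1): no bracket -> illegal
(2,4): flips 1 -> legal
(4,2): flips 1 -> legal
(5,2): flips 1 -> legal
(5,3): flips 1 -> legal
(5,4): flips 1 -> legal

Answer: (0,0) (0,1) (0,2) (0,3) (0,4) (1,4) (2,4) (4,2) (5,2) (5,3) (5,4)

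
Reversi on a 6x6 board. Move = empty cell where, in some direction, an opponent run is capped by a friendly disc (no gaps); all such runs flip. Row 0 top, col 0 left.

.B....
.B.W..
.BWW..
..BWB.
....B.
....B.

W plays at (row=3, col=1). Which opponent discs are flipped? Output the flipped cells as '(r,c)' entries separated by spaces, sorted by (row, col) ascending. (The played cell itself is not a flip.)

Answer: (3,2)

Derivation:
Dir NW: first cell '.' (not opp) -> no flip
Dir N: opp run (2,1) (1,1) (0,1), next=edge -> no flip
Dir NE: first cell 'W' (not opp) -> no flip
Dir W: first cell '.' (not opp) -> no flip
Dir E: opp run (3,2) capped by W -> flip
Dir SW: first cell '.' (not opp) -> no flip
Dir S: first cell '.' (not opp) -> no flip
Dir SE: first cell '.' (not opp) -> no flip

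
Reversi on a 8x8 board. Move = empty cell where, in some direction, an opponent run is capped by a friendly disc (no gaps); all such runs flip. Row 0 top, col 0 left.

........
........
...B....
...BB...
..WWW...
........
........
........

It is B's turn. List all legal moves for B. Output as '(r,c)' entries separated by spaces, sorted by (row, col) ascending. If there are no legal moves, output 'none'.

Answer: (5,1) (5,2) (5,3) (5,4) (5,5)

Derivation:
(3,1): no bracket -> illegal
(3,2): no bracket -> illegal
(3,5): no bracket -> illegal
(4,1): no bracket -> illegal
(4,5): no bracket -> illegal
(5,1): flips 1 -> legal
(5,2): flips 1 -> legal
(5,3): flips 1 -> legal
(5,4): flips 1 -> legal
(5,5): flips 1 -> legal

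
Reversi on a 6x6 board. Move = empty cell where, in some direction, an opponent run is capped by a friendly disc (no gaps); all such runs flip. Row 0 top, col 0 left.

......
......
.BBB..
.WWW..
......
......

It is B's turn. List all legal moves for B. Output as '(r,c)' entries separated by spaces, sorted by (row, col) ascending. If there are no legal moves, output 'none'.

(2,0): no bracket -> illegal
(2,4): no bracket -> illegal
(3,0): no bracket -> illegal
(3,4): no bracket -> illegal
(4,0): flips 1 -> legal
(4,1): flips 2 -> legal
(4,2): flips 1 -> legal
(4,3): flips 2 -> legal
(4,4): flips 1 -> legal

Answer: (4,0) (4,1) (4,2) (4,3) (4,4)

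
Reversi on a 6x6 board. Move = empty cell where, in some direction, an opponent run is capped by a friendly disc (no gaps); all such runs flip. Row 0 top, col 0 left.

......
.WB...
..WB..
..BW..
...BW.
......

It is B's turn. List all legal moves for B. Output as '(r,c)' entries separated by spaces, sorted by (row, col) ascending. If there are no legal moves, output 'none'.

(0,0): no bracket -> illegal
(0,1): no bracket -> illegal
(0,2): no bracket -> illegal
(1,0): flips 1 -> legal
(1,3): no bracket -> illegal
(2,0): no bracket -> illegal
(2,1): flips 1 -> legal
(2,4): no bracket -> illegal
(3,1): no bracket -> illegal
(3,4): flips 1 -> legal
(3,5): no bracket -> illegal
(4,2): no bracket -> illegal
(4,5): flips 1 -> legal
(5,3): no bracket -> illegal
(5,4): no bracket -> illegal
(5,5): no bracket -> illegal

Answer: (1,0) (2,1) (3,4) (4,5)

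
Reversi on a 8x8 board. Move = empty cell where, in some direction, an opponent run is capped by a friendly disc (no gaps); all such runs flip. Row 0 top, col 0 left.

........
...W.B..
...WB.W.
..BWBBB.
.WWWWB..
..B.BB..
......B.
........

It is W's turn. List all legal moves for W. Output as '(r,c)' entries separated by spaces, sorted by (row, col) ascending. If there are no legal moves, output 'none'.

Answer: (0,4) (0,6) (1,4) (2,1) (2,2) (2,5) (3,1) (3,7) (4,6) (5,6) (6,1) (6,2) (6,3) (6,4) (6,5) (7,7)

Derivation:
(0,4): flips 1 -> legal
(0,5): no bracket -> illegal
(0,6): flips 2 -> legal
(1,4): flips 2 -> legal
(1,6): no bracket -> illegal
(2,1): flips 1 -> legal
(2,2): flips 1 -> legal
(2,5): flips 2 -> legal
(2,7): no bracket -> illegal
(3,1): flips 1 -> legal
(3,7): flips 3 -> legal
(4,6): flips 4 -> legal
(4,7): no bracket -> illegal
(5,1): no bracket -> illegal
(5,3): no bracket -> illegal
(5,6): flips 2 -> legal
(5,7): no bracket -> illegal
(6,1): flips 1 -> legal
(6,2): flips 1 -> legal
(6,3): flips 1 -> legal
(6,4): flips 1 -> legal
(6,5): flips 1 -> legal
(6,7): no bracket -> illegal
(7,5): no bracket -> illegal
(7,6): no bracket -> illegal
(7,7): flips 2 -> legal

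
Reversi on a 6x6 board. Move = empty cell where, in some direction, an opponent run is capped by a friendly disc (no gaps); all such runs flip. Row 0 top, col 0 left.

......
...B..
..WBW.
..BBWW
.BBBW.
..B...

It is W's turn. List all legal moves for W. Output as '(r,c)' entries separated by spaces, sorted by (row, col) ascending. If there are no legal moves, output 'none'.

(0,2): flips 1 -> legal
(0,3): no bracket -> illegal
(0,4): flips 1 -> legal
(1,2): flips 1 -> legal
(1,4): no bracket -> illegal
(2,1): no bracket -> illegal
(3,0): no bracket -> illegal
(3,1): flips 2 -> legal
(4,0): flips 3 -> legal
(5,0): no bracket -> illegal
(5,1): flips 2 -> legal
(5,3): no bracket -> illegal
(5,4): no bracket -> illegal

Answer: (0,2) (0,4) (1,2) (3,1) (4,0) (5,1)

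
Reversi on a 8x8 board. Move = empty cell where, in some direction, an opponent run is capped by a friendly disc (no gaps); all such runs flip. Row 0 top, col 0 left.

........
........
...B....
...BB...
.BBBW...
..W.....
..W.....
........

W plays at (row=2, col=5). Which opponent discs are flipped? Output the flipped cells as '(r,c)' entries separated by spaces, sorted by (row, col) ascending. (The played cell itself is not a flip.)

Dir NW: first cell '.' (not opp) -> no flip
Dir N: first cell '.' (not opp) -> no flip
Dir NE: first cell '.' (not opp) -> no flip
Dir W: first cell '.' (not opp) -> no flip
Dir E: first cell '.' (not opp) -> no flip
Dir SW: opp run (3,4) (4,3) capped by W -> flip
Dir S: first cell '.' (not opp) -> no flip
Dir SE: first cell '.' (not opp) -> no flip

Answer: (3,4) (4,3)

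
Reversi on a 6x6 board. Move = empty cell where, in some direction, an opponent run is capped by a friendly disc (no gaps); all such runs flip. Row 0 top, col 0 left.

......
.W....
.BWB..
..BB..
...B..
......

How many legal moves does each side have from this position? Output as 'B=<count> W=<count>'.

-- B to move --
(0,0): flips 2 -> legal
(0,1): flips 1 -> legal
(0,2): no bracket -> illegal
(1,0): no bracket -> illegal
(1,2): flips 1 -> legal
(1,3): no bracket -> illegal
(2,0): no bracket -> illegal
(3,1): no bracket -> illegal
B mobility = 3
-- W to move --
(1,0): no bracket -> illegal
(1,2): no bracket -> illegal
(1,3): no bracket -> illegal
(1,4): no bracket -> illegal
(2,0): flips 1 -> legal
(2,4): flips 1 -> legal
(3,0): no bracket -> illegal
(3,1): flips 1 -> legal
(3,4): no bracket -> illegal
(4,1): no bracket -> illegal
(4,2): flips 1 -> legal
(4,4): flips 1 -> legal
(5,2): no bracket -> illegal
(5,3): no bracket -> illegal
(5,4): no bracket -> illegal
W mobility = 5

Answer: B=3 W=5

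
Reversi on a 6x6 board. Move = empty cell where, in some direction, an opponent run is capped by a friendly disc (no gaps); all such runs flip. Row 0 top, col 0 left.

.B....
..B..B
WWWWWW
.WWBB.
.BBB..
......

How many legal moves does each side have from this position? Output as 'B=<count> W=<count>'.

-- B to move --
(1,0): flips 2 -> legal
(1,1): flips 3 -> legal
(1,3): flips 1 -> legal
(1,4): flips 3 -> legal
(3,0): flips 3 -> legal
(3,5): flips 1 -> legal
(4,0): no bracket -> illegal
B mobility = 6
-- W to move --
(0,0): no bracket -> illegal
(0,2): flips 1 -> legal
(0,3): flips 1 -> legal
(0,4): no bracket -> illegal
(0,5): flips 1 -> legal
(1,0): no bracket -> illegal
(1,1): no bracket -> illegal
(1,3): no bracket -> illegal
(1,4): no bracket -> illegal
(3,0): no bracket -> illegal
(3,5): flips 2 -> legal
(4,0): no bracket -> illegal
(4,4): flips 2 -> legal
(4,5): flips 1 -> legal
(5,0): flips 1 -> legal
(5,1): flips 3 -> legal
(5,2): flips 3 -> legal
(5,3): flips 3 -> legal
(5,4): flips 1 -> legal
W mobility = 11

Answer: B=6 W=11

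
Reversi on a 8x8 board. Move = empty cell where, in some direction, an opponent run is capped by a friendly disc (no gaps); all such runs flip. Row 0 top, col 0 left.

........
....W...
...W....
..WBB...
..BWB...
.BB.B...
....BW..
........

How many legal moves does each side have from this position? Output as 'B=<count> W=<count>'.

Answer: B=8 W=7

Derivation:
-- B to move --
(0,3): no bracket -> illegal
(0,4): no bracket -> illegal
(0,5): no bracket -> illegal
(1,2): flips 1 -> legal
(1,3): flips 1 -> legal
(1,5): no bracket -> illegal
(2,1): flips 2 -> legal
(2,2): flips 1 -> legal
(2,4): no bracket -> illegal
(2,5): no bracket -> illegal
(3,1): flips 1 -> legal
(4,1): no bracket -> illegal
(5,3): flips 1 -> legal
(5,5): no bracket -> illegal
(5,6): no bracket -> illegal
(6,6): flips 1 -> legal
(7,4): no bracket -> illegal
(7,5): no bracket -> illegal
(7,6): flips 1 -> legal
B mobility = 8
-- W to move --
(2,2): no bracket -> illegal
(2,4): no bracket -> illegal
(2,5): flips 1 -> legal
(3,1): no bracket -> illegal
(3,5): flips 2 -> legal
(4,0): no bracket -> illegal
(4,1): flips 1 -> legal
(4,5): flips 2 -> legal
(5,0): no bracket -> illegal
(5,3): no bracket -> illegal
(5,5): no bracket -> illegal
(6,0): no bracket -> illegal
(6,1): flips 1 -> legal
(6,2): flips 2 -> legal
(6,3): flips 1 -> legal
(7,3): no bracket -> illegal
(7,4): no bracket -> illegal
(7,5): no bracket -> illegal
W mobility = 7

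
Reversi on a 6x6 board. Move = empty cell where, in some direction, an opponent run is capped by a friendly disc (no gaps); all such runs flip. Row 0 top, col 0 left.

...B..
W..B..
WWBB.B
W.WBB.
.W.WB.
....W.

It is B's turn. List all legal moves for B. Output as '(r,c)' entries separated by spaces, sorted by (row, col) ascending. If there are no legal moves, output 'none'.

Answer: (3,1) (4,2) (5,0) (5,2) (5,3)

Derivation:
(0,0): no bracket -> illegal
(0,1): no bracket -> illegal
(1,1): no bracket -> illegal
(1,2): no bracket -> illegal
(3,1): flips 1 -> legal
(4,0): no bracket -> illegal
(4,2): flips 2 -> legal
(4,5): no bracket -> illegal
(5,0): flips 2 -> legal
(5,1): no bracket -> illegal
(5,2): flips 1 -> legal
(5,3): flips 1 -> legal
(5,5): no bracket -> illegal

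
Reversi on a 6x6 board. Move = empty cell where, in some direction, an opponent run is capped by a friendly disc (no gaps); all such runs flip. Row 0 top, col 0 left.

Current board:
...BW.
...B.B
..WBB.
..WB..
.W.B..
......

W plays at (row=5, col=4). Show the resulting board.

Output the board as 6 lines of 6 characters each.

Place W at (5,4); scan 8 dirs for brackets.
Dir NW: opp run (4,3) capped by W -> flip
Dir N: first cell '.' (not opp) -> no flip
Dir NE: first cell '.' (not opp) -> no flip
Dir W: first cell '.' (not opp) -> no flip
Dir E: first cell '.' (not opp) -> no flip
Dir SW: edge -> no flip
Dir S: edge -> no flip
Dir SE: edge -> no flip
All flips: (4,3)

Answer: ...BW.
...B.B
..WBB.
..WB..
.W.W..
....W.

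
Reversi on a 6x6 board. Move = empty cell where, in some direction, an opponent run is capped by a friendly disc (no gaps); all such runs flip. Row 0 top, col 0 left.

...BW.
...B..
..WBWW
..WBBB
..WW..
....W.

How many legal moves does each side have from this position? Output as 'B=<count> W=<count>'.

-- B to move --
(0,5): flips 1 -> legal
(1,1): flips 1 -> legal
(1,2): no bracket -> illegal
(1,4): flips 1 -> legal
(1,5): flips 2 -> legal
(2,1): flips 1 -> legal
(3,1): flips 2 -> legal
(4,1): flips 1 -> legal
(4,4): no bracket -> illegal
(4,5): no bracket -> illegal
(5,1): flips 1 -> legal
(5,2): flips 1 -> legal
(5,3): flips 1 -> legal
(5,5): no bracket -> illegal
B mobility = 10
-- W to move --
(0,2): flips 2 -> legal
(1,2): no bracket -> illegal
(1,4): flips 1 -> legal
(4,4): flips 2 -> legal
(4,5): flips 1 -> legal
W mobility = 4

Answer: B=10 W=4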